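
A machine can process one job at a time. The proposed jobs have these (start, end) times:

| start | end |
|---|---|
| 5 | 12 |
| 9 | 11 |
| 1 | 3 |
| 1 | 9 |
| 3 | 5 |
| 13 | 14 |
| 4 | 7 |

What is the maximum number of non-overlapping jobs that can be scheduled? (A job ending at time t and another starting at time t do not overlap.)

Sort by end time and greedily take each interval whose start is ≥ the last chosen end.
Sorted by end: (1,3)  (3,5)  (4,7)  (1,9)  (9,11)  (5,12)  (13,14)
take (1,3); take (3,5); skip (4,7); skip (1,9); take (9,11); take (13,14).
Selected 4 jobs.

4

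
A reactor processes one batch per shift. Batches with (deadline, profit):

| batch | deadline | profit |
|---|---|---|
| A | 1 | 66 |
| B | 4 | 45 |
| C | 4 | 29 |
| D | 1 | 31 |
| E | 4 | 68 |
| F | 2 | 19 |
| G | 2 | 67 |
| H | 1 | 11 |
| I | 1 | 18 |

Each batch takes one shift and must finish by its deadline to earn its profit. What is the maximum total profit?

Sort by profit descending; place each in the latest free slot ≤ its deadline.
Profit order: E=68 G=67 A=66 B=45 D=31 C=29 F=19 I=18 H=11
Assign: E→slot 4, G→slot 2, A→slot 1, B→slot 3, D skipped, C skipped, F skipped, I skipped, H skipped.
Slots: [1:A] [2:G] [3:B] [4:E]
Profit = 66 + 67 + 45 + 68 = 246

246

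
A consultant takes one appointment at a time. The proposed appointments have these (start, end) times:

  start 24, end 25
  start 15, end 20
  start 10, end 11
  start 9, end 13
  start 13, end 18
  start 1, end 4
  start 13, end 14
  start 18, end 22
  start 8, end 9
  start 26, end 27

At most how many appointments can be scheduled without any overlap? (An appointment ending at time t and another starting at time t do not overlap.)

7

Sort by end time and greedily take each interval whose start is ≥ the last chosen end.
Sorted by end: (1,4)  (8,9)  (10,11)  (9,13)  (13,14)  (13,18)  (15,20)  (18,22)  (24,25)  (26,27)
take (1,4); take (8,9); take (10,11); take (13,14); take (15,20); skip (18,22); take (24,25); take (26,27).
Selected 7 appointments.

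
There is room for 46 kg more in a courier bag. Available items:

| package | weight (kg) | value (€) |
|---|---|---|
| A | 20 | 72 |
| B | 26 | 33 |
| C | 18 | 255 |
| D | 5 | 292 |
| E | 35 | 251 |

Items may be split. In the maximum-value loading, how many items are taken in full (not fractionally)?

2

Order: D (292/5=58.40) > C (255/18=14.17) > E (251/35=7.17) > A (72/20=3.60) > B (33/26=1.27)
Fill: take D (5 @ 292) → take C (18 @ 255) → take 23/35 of E → 164.94; 46/46 used.
2 item(s) taken whole; one partial (take 23/35 of E).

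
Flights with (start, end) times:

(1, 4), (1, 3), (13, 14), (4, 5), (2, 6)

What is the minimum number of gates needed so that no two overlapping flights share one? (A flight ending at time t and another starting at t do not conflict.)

3

starts: [1, 1, 2, 4, 13]
ends:   [3, 4, 5, 6, 14]
s1→1 s1→2 s2→3  — peak 3.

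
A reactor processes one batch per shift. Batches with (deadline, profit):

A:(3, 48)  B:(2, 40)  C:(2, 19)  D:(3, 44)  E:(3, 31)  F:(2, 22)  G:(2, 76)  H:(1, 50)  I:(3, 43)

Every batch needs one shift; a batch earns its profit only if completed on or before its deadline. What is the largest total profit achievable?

Sort by profit descending; place each in the latest free slot ≤ its deadline.
By profit: G(d2,76), H(d1,50), A(d3,48), D(d3,44), I(d3,43), B(d2,40), E(d3,31), F(d2,22), C(d2,19)
G→slot 2; H→slot 1; A→slot 3; D skipped; I skipped; B skipped; E skipped; F skipped; C skipped.
Profit = 50 + 76 + 48 = 174

174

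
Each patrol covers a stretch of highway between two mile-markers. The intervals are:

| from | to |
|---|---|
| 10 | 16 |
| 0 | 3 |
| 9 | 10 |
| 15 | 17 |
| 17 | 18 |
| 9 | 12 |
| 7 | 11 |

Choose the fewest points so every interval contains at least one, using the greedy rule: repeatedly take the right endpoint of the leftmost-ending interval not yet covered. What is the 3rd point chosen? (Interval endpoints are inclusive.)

17

Process intervals by earliest right end; each time one isn't hit yet, stab at its right endpoint.
Sorted: [0,3] [9,10] [7,11] [9,12] [10,16] [15,17] [17,18]
{[0,3]} hit by 3; {[9,10],[7,11],[9,12],[10,16]} hit by 10; {[15,17],[17,18]} hit by 17.
Points: 3, 10, 17 (3 total).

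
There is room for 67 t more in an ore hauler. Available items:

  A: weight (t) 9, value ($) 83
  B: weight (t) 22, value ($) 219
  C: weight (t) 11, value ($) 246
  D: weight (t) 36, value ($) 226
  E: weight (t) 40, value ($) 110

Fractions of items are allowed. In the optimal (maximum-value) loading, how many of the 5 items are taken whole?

3

Sort by value per unit weight and fill in that order.
Order: C (246/11=22.36) > B (219/22=9.95) > A (83/9=9.22) > D (226/36=6.28) > E (110/40=2.75)
Fill: take C (11 @ 246) → take B (22 @ 219) → take A (9 @ 83) → take 25/36 of D → 156.94; 67/67 used.
3 item(s) taken whole; one partial (take 25/36 of D).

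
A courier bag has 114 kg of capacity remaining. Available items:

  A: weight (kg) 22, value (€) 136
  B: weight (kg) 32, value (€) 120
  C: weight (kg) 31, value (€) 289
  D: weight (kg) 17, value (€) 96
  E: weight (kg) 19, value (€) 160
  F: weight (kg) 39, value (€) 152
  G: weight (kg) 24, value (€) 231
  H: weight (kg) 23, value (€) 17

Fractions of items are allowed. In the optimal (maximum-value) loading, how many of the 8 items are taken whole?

Sort by value per unit weight and fill in that order.
Order: G (231/24=9.62) > C (289/31=9.32) > E (160/19=8.42) > A (136/22=6.18) > D (96/17=5.65) > F (152/39=3.90) > B (120/32=3.75) > H (17/23=0.74)
Fill: take G (24 @ 231) → take C (31 @ 289) → take E (19 @ 160) → take A (22 @ 136) → take D (17 @ 96) → take 1/39 of F → 3.90; 114/114 used.
5 item(s) taken whole; one partial (take 1/39 of F).

5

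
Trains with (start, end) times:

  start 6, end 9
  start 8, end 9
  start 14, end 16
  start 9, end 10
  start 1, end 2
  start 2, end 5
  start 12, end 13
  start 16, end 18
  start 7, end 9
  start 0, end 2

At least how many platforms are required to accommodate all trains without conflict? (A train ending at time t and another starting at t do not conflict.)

Events (time:±→running): 0:+→1 1:+→2 2:-→1 2:-→0 2:+→1 5:-→0 6:+→1 7:+→2 8:+→3 … peak 3.

3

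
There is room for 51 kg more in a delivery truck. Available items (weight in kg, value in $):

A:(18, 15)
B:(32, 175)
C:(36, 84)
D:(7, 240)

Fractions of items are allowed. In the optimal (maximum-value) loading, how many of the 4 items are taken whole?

Sort by value per unit weight and fill in that order.
Order: D (240/7=34.29) > B (175/32=5.47) > C (84/36=2.33) > A (15/18=0.83)
Fill: take D (7 @ 240) → take B (32 @ 175) → take 12/36 of C → 28.00; 51/51 used.
2 item(s) taken whole; one partial (take 12/36 of C).

2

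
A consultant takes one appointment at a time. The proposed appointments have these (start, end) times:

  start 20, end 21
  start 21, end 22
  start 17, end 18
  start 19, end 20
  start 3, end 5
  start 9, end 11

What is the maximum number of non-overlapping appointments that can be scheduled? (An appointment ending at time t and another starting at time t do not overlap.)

Sorted by end: (3,5)  (9,11)  (17,18)  (19,20)  (20,21)  (21,22)
take (3,5); take (9,11); take (17,18); take (19,20); take (20,21); take (21,22).
Selected 6 appointments.

6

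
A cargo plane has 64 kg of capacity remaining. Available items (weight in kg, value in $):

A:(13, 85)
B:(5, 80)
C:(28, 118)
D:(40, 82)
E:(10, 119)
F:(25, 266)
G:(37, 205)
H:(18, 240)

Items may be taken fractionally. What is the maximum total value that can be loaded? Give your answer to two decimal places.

744.23

Ratios (sorted): B 16.00, H 13.33, E 11.90, F 10.64, A 6.54, G 5.54, C 4.21, D 2.05
take B (5 @ 80); take H (18 @ 240); take E (10 @ 119); take F (25 @ 266); take 6/13 of A → 39.23. Capacity used 64/64.
Total value = 744.23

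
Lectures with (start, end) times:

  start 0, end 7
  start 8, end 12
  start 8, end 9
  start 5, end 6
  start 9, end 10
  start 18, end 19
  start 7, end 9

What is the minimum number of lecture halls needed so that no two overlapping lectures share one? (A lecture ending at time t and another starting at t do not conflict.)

3

The answer is the maximum number of intervals overlapping at any instant.
Events (time:±→running): 0:+→1 5:+→2 6:-→1 7:-→0 7:+→1 8:+→2 8:+→3 … peak 3.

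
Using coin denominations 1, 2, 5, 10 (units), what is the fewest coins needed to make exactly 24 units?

Use the largest denomination that fits, subtract, and repeat.
24 − 2×10→4 − 2×2→0
Total coins = 2 + 2 = 4

4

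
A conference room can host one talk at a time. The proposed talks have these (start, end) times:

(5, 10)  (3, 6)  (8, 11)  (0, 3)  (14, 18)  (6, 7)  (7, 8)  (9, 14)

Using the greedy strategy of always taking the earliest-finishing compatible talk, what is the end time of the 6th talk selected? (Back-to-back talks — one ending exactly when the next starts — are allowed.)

By end time: (0,3), (3,6), (6,7), (7,8), (5,10), (8,11), (9,14), (14,18).
Pick (0,3); next start ≥ 3 → (3,6); next start ≥ 6 → (6,7); next start ≥ 7 → (7,8); next start ≥ 8 → (8,11); next start ≥ 11 → (14,18).
Selected: (0,3) (3,6) (6,7) (7,8) (8,11) (14,18)

18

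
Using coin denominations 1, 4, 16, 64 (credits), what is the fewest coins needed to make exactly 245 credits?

8

Greedy: take as many of the largest coin as possible, then repeat with the remainder.
245 = 3×64 + 3×16 + 1×4 + 1×1
Total coins = 3 + 3 + 1 + 1 = 8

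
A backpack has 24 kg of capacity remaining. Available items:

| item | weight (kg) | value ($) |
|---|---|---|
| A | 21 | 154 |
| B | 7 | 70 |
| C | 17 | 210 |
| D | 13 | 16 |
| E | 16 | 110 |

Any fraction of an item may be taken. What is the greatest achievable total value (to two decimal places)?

Order: C (210/17=12.35) > B (70/7=10.00) > A (154/21=7.33) > E (110/16=6.88) > D (16/13=1.23)
Fill: take C (17 @ 210) → take B (7 @ 70); 24/24 used.
Total value = 280.00

280.00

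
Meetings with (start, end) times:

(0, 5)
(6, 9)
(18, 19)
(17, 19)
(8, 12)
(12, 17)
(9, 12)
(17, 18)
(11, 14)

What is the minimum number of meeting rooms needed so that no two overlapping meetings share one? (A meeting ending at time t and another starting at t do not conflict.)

Count concurrent intervals with a sweep; the peak is the room count.
starts: [0, 6, 8, 9, 11, 12, 17, 17, 18]
ends:   [5, 9, 12, 12, 14, 17, 18, 19, 19]
s0→1 e5→0 s6→1 s8→2 e9→1 s9→2 s11→3  — peak 3.

3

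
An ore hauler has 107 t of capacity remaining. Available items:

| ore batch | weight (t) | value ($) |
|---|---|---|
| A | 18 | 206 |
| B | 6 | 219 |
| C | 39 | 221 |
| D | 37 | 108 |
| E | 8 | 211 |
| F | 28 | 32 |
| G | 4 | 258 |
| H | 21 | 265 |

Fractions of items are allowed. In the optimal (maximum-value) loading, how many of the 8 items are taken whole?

Sort by value per unit weight and fill in that order.
Ratios (sorted): G 64.50, B 36.50, E 26.38, H 12.62, A 11.44, C 5.67, D 2.92, F 1.14
take G (4 @ 258); take B (6 @ 219); take E (8 @ 211); take H (21 @ 265); take A (18 @ 206); take C (39 @ 221); take 11/37 of D → 32.11. Capacity used 107/107.
6 item(s) taken whole; one partial (take 11/37 of D).

6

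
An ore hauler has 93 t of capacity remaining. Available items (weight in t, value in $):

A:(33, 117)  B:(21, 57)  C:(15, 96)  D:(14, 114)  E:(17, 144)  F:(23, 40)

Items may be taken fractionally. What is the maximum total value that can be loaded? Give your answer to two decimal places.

509.00

Sort by value per unit weight and fill in that order.
Order: E (144/17=8.47) > D (114/14=8.14) > C (96/15=6.40) > A (117/33=3.55) > B (57/21=2.71) > F (40/23=1.74)
Fill: take E (17 @ 144) → take D (14 @ 114) → take C (15 @ 96) → take A (33 @ 117) → take 14/21 of B → 38.00; 93/93 used.
Total value = 509.00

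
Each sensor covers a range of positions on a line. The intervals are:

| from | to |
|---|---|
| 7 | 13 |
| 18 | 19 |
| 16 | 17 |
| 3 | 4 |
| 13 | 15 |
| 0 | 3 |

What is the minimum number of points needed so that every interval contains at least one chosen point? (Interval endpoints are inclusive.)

By right end: [0,3]  [3,4]  [7,13]  [13,15]  [16,17]  [18,19]
[0,3] uncovered → point at 3; [7,13] uncovered → point at 13; [16,17] uncovered → point at 17; [18,19] uncovered → point at 19.
Points: 3, 13, 17, 19 (4 total).

4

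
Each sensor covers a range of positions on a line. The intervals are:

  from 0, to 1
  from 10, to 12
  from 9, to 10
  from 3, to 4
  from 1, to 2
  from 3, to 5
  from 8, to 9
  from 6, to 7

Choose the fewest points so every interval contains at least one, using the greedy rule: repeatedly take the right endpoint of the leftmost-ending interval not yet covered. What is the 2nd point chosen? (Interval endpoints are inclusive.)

4

Sort by right endpoint; whenever an interval is uncovered, place a point at its right end.
Sorted: [0,1] [1,2] [3,4] [3,5] [6,7] [8,9] [9,10] [10,12]
{[0,1],[1,2]} hit by 1; {[3,4],[3,5]} hit by 4; {[6,7]} hit by 7; {[8,9],[9,10]} hit by 9; {[10,12]} hit by 12.
Points: 1, 4, 7, 9, 12 (5 total).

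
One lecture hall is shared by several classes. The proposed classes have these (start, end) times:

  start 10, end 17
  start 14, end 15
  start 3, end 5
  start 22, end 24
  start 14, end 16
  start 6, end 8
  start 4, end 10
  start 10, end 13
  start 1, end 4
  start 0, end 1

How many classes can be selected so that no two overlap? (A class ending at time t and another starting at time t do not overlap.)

Sorted by end: (0,1)  (1,4)  (3,5)  (6,8)  (4,10)  (10,13)  (14,15)  (14,16)  (10,17)  (22,24)
take (0,1); take (1,4); skip (3,5); take (6,8); take (10,13); take (14,15); take (22,24).
Selected 6 classes.

6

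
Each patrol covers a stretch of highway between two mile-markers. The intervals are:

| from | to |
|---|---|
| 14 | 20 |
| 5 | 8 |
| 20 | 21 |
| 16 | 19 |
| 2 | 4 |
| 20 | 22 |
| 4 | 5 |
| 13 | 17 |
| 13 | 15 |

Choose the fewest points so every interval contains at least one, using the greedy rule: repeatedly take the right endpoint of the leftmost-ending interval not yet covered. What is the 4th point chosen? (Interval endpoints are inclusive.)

Process intervals by earliest right end; each time one isn't hit yet, stab at its right endpoint.
By right end: [2,4]  [4,5]  [5,8]  [13,15]  [13,17]  [16,19]  [14,20]  [20,21]  [20,22]
[2,4] uncovered → point at 4; [5,8] uncovered → point at 8; [13,15] uncovered → point at 15; [16,19] uncovered → point at 19; [20,21] uncovered → point at 21.
Points: 4, 8, 15, 19, 21 (5 total).

19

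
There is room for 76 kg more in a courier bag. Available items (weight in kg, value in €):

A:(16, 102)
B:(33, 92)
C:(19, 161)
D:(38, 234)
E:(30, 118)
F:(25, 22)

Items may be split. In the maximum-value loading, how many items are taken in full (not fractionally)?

3

Sort by value per unit weight and fill in that order.
Ratios (sorted): C 8.47, A 6.38, D 6.16, E 3.93, B 2.79, F 0.88
take C (19 @ 161); take A (16 @ 102); take D (38 @ 234); take 3/30 of E → 11.80. Capacity used 76/76.
3 item(s) taken whole; one partial (take 3/30 of E).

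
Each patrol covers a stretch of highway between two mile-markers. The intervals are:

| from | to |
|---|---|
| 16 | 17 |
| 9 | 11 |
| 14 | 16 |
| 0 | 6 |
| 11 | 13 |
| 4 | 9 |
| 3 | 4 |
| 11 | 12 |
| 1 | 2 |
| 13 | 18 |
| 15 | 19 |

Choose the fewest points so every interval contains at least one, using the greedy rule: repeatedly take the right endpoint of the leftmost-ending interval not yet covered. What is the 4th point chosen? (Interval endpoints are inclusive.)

16

By right end: [1,2]  [3,4]  [0,6]  [4,9]  [9,11]  [11,12]  [11,13]  [14,16]  [16,17]  [13,18]  [15,19]
[1,2] uncovered → point at 2; [3,4] uncovered → point at 4; [9,11] uncovered → point at 11; [14,16] uncovered → point at 16.
Points: 2, 4, 11, 16 (4 total).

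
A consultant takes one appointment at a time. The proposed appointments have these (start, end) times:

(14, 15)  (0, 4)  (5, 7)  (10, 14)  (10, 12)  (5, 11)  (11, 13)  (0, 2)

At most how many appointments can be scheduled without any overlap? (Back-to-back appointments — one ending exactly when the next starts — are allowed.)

4

By end time: (0,2), (0,4), (5,7), (5,11), (10,12), (11,13), (10,14), (14,15).
Pick (0,2); next start ≥ 2 → (5,7); next start ≥ 7 → (10,12); next start ≥ 12 → (14,15).
Selected 4 appointments.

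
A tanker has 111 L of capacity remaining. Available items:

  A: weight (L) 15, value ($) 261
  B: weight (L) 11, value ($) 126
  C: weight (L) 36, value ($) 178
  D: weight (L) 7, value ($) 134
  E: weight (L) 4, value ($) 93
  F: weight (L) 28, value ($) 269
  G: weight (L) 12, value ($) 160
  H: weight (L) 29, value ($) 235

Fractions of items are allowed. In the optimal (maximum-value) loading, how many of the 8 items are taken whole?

7

Ratios (sorted): E 23.25, D 19.14, A 17.40, G 13.33, B 11.45, F 9.61, H 8.10, C 4.94
take E (4 @ 93); take D (7 @ 134); take A (15 @ 261); take G (12 @ 160); take B (11 @ 126); take F (28 @ 269); take H (29 @ 235); take 5/36 of C → 24.72. Capacity used 111/111.
7 item(s) taken whole; one partial (take 5/36 of C).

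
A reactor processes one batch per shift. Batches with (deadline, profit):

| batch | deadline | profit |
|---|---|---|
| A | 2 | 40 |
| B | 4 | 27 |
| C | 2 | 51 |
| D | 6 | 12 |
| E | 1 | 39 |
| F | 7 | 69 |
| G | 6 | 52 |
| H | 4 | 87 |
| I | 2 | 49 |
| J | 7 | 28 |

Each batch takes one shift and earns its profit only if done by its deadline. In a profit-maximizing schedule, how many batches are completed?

7

By profit: H(d4,87), F(d7,69), G(d6,52), C(d2,51), I(d2,49), A(d2,40), E(d1,39), J(d7,28), B(d4,27), D(d6,12)
H→slot 4; F→slot 7; G→slot 6; C→slot 2; I→slot 1; A skipped; E skipped; J→slot 5; B→slot 3; D skipped.
7 of 10 scheduled.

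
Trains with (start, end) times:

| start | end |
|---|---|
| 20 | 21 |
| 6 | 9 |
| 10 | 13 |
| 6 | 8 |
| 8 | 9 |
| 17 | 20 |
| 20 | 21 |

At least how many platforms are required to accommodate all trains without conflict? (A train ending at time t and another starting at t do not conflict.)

2

The answer is the maximum number of intervals overlapping at any instant.
Events (time:±→running): 6:+→1 6:+→2 … peak 2.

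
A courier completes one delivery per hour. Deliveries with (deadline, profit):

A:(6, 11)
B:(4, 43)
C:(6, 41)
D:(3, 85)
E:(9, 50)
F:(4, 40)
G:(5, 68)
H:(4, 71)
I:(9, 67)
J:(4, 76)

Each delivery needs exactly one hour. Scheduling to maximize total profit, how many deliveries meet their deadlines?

8

Profit order: D=85 J=76 H=71 G=68 I=67 E=50 B=43 C=41 F=40 A=11
Assign: D→slot 3, J→slot 4, H→slot 2, G→slot 5, I→slot 9, E→slot 8, B→slot 1, C→slot 6, F skipped, A skipped.
Slots: [1:B] [2:H] [3:D] [4:J] [5:G] [6:C] [8:E] [9:I]
8 of 10 scheduled.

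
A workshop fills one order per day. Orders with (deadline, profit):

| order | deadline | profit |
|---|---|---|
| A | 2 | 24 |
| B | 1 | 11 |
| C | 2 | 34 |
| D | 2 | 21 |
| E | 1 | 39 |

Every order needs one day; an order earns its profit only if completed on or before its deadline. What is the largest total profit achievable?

73

Sort by profit descending; place each in the latest free slot ≤ its deadline.
Profit order: E=39 C=34 A=24 D=21 B=11
Assign: E→slot 1, C→slot 2, A skipped, D skipped, B skipped.
Slots: [1:E] [2:C]
Profit = 39 + 34 = 73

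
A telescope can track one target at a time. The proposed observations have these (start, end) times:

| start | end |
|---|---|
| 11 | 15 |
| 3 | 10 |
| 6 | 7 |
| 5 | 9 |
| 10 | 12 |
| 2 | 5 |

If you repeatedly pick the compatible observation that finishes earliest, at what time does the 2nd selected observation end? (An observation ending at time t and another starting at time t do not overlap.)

7

Order by finish time; keep every interval that doesn't clash with the previous kept one.
By end time: (2,5), (6,7), (5,9), (3,10), (10,12), (11,15).
Pick (2,5); next start ≥ 5 → (6,7); next start ≥ 7 → (10,12).
Selected: (2,5) (6,7) (10,12)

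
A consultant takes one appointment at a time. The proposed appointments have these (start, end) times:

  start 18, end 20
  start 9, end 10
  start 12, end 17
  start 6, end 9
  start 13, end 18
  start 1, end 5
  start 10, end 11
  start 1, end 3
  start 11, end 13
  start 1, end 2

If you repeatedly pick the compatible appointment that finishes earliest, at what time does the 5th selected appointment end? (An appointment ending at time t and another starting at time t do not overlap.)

13

Sort by end time and greedily take each interval whose start is ≥ the last chosen end.
Sorted by end: (1,2)  (1,3)  (1,5)  (6,9)  (9,10)  (10,11)  (11,13)  (12,17)  (13,18)  (18,20)
take (1,2); take (6,9); take (9,10); take (10,11); take (11,13); take (13,18); take (18,20).
Selected: (1,2) (6,9) (9,10) (10,11) (11,13) (13,18) (18,20)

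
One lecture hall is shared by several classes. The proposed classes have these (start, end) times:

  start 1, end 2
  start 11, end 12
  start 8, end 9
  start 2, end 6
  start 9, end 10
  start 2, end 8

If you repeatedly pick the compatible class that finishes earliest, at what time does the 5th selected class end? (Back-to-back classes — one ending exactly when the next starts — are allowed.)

Greedy by earliest finish: after sorting by end time, pick each interval compatible with the last pick.
By end time: (1,2), (2,6), (2,8), (8,9), (9,10), (11,12).
Pick (1,2); next start ≥ 2 → (2,6); next start ≥ 6 → (8,9); next start ≥ 9 → (9,10); next start ≥ 10 → (11,12).
Selected: (1,2) (2,6) (8,9) (9,10) (11,12)

12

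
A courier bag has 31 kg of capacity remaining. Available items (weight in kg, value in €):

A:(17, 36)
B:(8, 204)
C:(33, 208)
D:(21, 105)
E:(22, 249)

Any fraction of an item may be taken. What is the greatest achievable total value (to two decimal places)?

459.30

Ratios (sorted): B 25.50, E 11.32, C 6.30, D 5.00, A 2.12
take B (8 @ 204); take E (22 @ 249); take 1/33 of C → 6.30. Capacity used 31/31.
Total value = 459.30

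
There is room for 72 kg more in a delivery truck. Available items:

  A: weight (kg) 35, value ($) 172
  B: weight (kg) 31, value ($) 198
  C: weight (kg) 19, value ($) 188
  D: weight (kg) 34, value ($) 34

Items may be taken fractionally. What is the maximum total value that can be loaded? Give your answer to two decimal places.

Greedy by value/weight ratio, highest first.
Order: C (188/19=9.89) > B (198/31=6.39) > A (172/35=4.91) > D (34/34=1.00)
Fill: take C (19 @ 188) → take B (31 @ 198) → take 22/35 of A → 108.11; 72/72 used.
Total value = 494.11

494.11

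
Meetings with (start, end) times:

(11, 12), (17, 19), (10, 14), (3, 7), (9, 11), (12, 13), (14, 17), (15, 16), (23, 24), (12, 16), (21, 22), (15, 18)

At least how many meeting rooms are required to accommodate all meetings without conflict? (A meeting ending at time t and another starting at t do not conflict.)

The answer is the maximum number of intervals overlapping at any instant.
Events (time:±→running): 3:+→1 7:-→0 9:+→1 10:+→2 11:-→1 11:+→2 12:-→1 12:+→2 12:+→3 13:-→2 14:-→1 14:+→2 15:+→3 15:+→4 … peak 4.

4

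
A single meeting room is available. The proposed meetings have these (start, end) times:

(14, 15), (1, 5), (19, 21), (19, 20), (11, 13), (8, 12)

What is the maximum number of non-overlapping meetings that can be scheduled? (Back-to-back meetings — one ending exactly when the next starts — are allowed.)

Greedy by earliest finish: after sorting by end time, pick each interval compatible with the last pick.
By end time: (1,5), (8,12), (11,13), (14,15), (19,20), (19,21).
Pick (1,5); next start ≥ 5 → (8,12); next start ≥ 12 → (14,15); next start ≥ 15 → (19,20).
Selected 4 meetings.

4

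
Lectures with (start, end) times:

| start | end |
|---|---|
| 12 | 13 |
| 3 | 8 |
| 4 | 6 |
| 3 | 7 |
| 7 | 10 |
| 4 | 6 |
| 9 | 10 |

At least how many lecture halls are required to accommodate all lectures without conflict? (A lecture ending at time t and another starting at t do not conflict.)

starts: [3, 3, 4, 4, 7, 9, 12]
ends:   [6, 6, 7, 8, 10, 10, 13]
s3→1 s3→2 s4→3 s4→4  — peak 4.

4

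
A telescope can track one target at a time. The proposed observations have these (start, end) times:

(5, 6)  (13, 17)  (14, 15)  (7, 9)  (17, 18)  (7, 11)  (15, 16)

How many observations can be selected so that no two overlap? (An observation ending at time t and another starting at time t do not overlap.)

By end time: (5,6), (7,9), (7,11), (14,15), (15,16), (13,17), (17,18).
Pick (5,6); next start ≥ 6 → (7,9); next start ≥ 9 → (14,15); next start ≥ 15 → (15,16); next start ≥ 16 → (17,18).
Selected 5 observations.

5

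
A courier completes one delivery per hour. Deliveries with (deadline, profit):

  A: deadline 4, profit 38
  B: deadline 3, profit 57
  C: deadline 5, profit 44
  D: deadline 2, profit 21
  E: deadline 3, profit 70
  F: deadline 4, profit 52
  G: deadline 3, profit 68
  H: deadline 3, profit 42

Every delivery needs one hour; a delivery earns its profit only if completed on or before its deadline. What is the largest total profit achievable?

Sort by profit descending; place each in the latest free slot ≤ its deadline.
By profit: E(d3,70), G(d3,68), B(d3,57), F(d4,52), C(d5,44), H(d3,42), A(d4,38), D(d2,21)
E→slot 3; G→slot 2; B→slot 1; F→slot 4; C→slot 5; H skipped; A skipped; D skipped.
Profit = 57 + 68 + 70 + 52 + 44 = 291

291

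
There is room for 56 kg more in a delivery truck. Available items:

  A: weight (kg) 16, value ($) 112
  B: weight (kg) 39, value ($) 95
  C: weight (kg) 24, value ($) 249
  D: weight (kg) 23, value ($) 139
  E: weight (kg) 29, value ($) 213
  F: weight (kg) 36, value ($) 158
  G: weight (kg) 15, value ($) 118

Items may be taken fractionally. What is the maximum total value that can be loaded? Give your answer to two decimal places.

491.86

Order: C (249/24=10.38) > G (118/15=7.87) > E (213/29=7.34) > A (112/16=7.00) > D (139/23=6.04) > F (158/36=4.39) > B (95/39=2.44)
Fill: take C (24 @ 249) → take G (15 @ 118) → take 17/29 of E → 124.86; 56/56 used.
Total value = 491.86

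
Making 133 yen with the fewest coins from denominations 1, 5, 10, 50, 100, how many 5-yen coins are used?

0

133 = 1×100 + 3×10 + 3×1
Count of 5: 0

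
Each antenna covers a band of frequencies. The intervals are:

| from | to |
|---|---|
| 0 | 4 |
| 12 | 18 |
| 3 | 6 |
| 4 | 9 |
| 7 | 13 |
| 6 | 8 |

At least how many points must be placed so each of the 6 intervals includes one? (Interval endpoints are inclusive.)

By right end: [0,4]  [3,6]  [6,8]  [4,9]  [7,13]  [12,18]
[0,4] uncovered → point at 4; [6,8] uncovered → point at 8; [12,18] uncovered → point at 18.
Points: 4, 8, 18 (3 total).

3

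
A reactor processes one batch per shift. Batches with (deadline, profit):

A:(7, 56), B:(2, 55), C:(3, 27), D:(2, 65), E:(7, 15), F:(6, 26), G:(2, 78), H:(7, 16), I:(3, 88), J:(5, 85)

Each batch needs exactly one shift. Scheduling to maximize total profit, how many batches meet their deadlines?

Sort by profit descending; place each in the latest free slot ≤ its deadline.
By profit: I(d3,88), J(d5,85), G(d2,78), D(d2,65), A(d7,56), B(d2,55), C(d3,27), F(d6,26), H(d7,16), E(d7,15)
I→slot 3; J→slot 5; G→slot 2; D→slot 1; A→slot 7; B skipped; C skipped; F→slot 6; H→slot 4; E skipped.
7 of 10 scheduled.

7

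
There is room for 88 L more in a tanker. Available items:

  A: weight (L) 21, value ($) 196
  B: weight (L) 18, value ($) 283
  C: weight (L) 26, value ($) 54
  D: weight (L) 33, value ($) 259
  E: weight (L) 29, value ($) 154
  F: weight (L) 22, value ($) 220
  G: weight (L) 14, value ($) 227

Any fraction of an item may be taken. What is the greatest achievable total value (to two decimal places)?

1028.03

Ratios (sorted): G 16.21, B 15.72, F 10.00, A 9.33, D 7.85, E 5.31, C 2.08
take G (14 @ 227); take B (18 @ 283); take F (22 @ 220); take A (21 @ 196); take 13/33 of D → 102.03. Capacity used 88/88.
Total value = 1028.03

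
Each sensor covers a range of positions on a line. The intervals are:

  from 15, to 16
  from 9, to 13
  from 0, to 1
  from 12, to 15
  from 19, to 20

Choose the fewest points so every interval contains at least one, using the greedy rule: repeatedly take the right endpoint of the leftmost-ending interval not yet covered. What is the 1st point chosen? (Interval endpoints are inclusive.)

1

Process intervals by earliest right end; each time one isn't hit yet, stab at its right endpoint.
By right end: [0,1]  [9,13]  [12,15]  [15,16]  [19,20]
[0,1] uncovered → point at 1; [9,13] uncovered → point at 13; [15,16] uncovered → point at 16; [19,20] uncovered → point at 20.
Points: 1, 13, 16, 20 (4 total).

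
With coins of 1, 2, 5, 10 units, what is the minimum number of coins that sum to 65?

7

Greedy: take as many of the largest coin as possible, then repeat with the remainder.
65 = 6×10 + 1×5
Total coins = 6 + 1 = 7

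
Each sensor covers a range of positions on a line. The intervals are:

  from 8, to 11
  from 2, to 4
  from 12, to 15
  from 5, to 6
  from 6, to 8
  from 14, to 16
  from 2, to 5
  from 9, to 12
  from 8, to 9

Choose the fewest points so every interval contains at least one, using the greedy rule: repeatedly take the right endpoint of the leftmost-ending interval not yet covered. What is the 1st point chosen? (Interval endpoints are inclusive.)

Process intervals by earliest right end; each time one isn't hit yet, stab at its right endpoint.
By right end: [2,4]  [2,5]  [5,6]  [6,8]  [8,9]  [8,11]  [9,12]  [12,15]  [14,16]
[2,4] uncovered → point at 4; [5,6] uncovered → point at 6; [8,9] uncovered → point at 9; [12,15] uncovered → point at 15.
Points: 4, 6, 9, 15 (4 total).

4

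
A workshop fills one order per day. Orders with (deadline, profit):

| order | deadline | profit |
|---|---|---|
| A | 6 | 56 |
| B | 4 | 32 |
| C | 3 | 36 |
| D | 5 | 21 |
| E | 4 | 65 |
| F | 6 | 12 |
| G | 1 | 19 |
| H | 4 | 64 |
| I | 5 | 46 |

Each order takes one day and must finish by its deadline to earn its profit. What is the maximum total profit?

Take jobs in profit order; each goes to the latest open slot no later than its deadline.
By profit: E(d4,65), H(d4,64), A(d6,56), I(d5,46), C(d3,36), B(d4,32), D(d5,21), G(d1,19), F(d6,12)
E→slot 4; H→slot 3; A→slot 6; I→slot 5; C→slot 2; B→slot 1; D skipped; G skipped; F skipped.
Profit = 32 + 36 + 64 + 65 + 46 + 56 = 299

299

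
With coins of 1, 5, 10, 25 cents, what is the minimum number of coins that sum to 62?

Use the largest denomination that fits, subtract, and repeat.
62 − 2×25→12 − 1×10→2 − 2×1→0
Total coins = 2 + 1 + 2 = 5

5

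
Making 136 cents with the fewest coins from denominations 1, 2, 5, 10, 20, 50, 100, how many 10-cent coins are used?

Use the largest denomination that fits, subtract, and repeat.
136 − 1×100→36 − 1×20→16 − 1×10→6 − 1×5→1 − 1×1→0
Count of 10: 1

1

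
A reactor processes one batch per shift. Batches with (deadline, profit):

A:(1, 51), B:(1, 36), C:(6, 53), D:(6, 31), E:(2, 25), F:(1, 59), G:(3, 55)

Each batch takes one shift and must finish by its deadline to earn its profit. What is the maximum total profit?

Sort by profit descending; place each in the latest free slot ≤ its deadline.
Profit order: F=59 G=55 C=53 A=51 B=36 D=31 E=25
Assign: F→slot 1, G→slot 3, C→slot 6, A skipped, B skipped, D→slot 5, E→slot 2.
Slots: [1:F] [2:E] [3:G] [5:D] [6:C]
Profit = 59 + 25 + 55 + 31 + 53 = 223

223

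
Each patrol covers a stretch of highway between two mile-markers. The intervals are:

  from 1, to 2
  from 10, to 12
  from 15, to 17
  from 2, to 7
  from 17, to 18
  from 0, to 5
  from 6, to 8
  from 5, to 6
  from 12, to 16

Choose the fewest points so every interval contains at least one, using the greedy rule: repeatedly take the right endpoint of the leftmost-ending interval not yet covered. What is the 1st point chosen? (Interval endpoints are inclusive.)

Process intervals by earliest right end; each time one isn't hit yet, stab at its right endpoint.
Sorted: [1,2] [0,5] [5,6] [2,7] [6,8] [10,12] [12,16] [15,17] [17,18]
{[1,2],[0,5]} hit by 2; {[5,6],[2,7],[6,8]} hit by 6; {[10,12],[12,16]} hit by 12; {[15,17],[17,18]} hit by 17.
Points: 2, 6, 12, 17 (4 total).

2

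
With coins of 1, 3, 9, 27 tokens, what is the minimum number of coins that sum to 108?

4

Use the largest denomination that fits, subtract, and repeat.
108 − 4×27→0
Total coins = 4 = 4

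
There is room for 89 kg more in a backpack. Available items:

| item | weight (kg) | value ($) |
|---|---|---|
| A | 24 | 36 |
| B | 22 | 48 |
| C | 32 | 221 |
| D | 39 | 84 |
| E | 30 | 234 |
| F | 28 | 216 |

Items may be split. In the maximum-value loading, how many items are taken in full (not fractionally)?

2

Greedy by value/weight ratio, highest first.
Ratios (sorted): E 7.80, F 7.71, C 6.91, B 2.18, D 2.15, A 1.50
take E (30 @ 234); take F (28 @ 216); take 31/32 of C → 214.09. Capacity used 89/89.
2 item(s) taken whole; one partial (take 31/32 of C).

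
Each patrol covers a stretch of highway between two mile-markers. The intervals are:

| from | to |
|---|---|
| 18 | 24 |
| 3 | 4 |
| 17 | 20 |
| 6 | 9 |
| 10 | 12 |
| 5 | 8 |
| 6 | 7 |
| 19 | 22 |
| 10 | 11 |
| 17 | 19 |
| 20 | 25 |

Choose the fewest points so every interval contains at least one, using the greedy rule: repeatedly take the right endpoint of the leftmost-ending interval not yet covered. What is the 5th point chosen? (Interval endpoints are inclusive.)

25

Process intervals by earliest right end; each time one isn't hit yet, stab at its right endpoint.
Sorted: [3,4] [6,7] [5,8] [6,9] [10,11] [10,12] [17,19] [17,20] [19,22] [18,24] [20,25]
{[3,4]} hit by 4; {[6,7],[5,8],[6,9]} hit by 7; {[10,11],[10,12]} hit by 11; {[17,19],[17,20],[19,22],[18,24]} hit by 19; {[20,25]} hit by 25.
Points: 4, 7, 11, 19, 25 (5 total).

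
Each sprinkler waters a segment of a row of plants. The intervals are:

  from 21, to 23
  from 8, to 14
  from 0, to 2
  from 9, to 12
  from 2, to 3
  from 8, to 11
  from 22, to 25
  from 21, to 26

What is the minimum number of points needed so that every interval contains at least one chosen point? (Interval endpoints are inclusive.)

3

By right end: [0,2]  [2,3]  [8,11]  [9,12]  [8,14]  [21,23]  [22,25]  [21,26]
[0,2] uncovered → point at 2; [8,11] uncovered → point at 11; [21,23] uncovered → point at 23.
Points: 2, 11, 23 (3 total).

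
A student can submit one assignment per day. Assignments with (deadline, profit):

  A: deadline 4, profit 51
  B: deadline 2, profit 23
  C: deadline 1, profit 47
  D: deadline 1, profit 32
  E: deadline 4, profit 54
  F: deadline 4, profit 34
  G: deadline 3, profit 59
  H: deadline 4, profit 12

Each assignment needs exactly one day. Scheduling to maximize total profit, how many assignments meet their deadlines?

4

By profit: G(d3,59), E(d4,54), A(d4,51), C(d1,47), F(d4,34), D(d1,32), B(d2,23), H(d4,12)
G→slot 3; E→slot 4; A→slot 2; C→slot 1; F skipped; D skipped; B skipped; H skipped.
4 of 8 scheduled.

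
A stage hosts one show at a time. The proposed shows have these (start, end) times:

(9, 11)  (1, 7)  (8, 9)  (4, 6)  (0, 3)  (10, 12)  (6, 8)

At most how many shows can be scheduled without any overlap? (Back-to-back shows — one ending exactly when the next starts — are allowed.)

By end time: (0,3), (4,6), (1,7), (6,8), (8,9), (9,11), (10,12).
Pick (0,3); next start ≥ 3 → (4,6); next start ≥ 6 → (6,8); next start ≥ 8 → (8,9); next start ≥ 9 → (9,11).
Selected 5 shows.

5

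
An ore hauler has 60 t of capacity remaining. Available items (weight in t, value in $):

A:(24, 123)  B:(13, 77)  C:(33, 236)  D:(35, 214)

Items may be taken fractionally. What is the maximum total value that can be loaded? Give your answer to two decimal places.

401.09

Order: C (236/33=7.15) > D (214/35=6.11) > B (77/13=5.92) > A (123/24=5.12)
Fill: take C (33 @ 236) → take 27/35 of D → 165.09; 60/60 used.
Total value = 401.09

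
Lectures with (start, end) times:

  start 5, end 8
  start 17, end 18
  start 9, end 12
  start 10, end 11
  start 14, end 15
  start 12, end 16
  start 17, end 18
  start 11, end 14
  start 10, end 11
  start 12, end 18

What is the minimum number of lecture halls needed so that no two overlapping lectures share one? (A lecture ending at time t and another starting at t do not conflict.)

3

The answer is the maximum number of intervals overlapping at any instant.
starts: [5, 9, 10, 10, 11, 12, 12, 14, 17, 17]
ends:   [8, 11, 11, 12, 14, 15, 16, 18, 18, 18]
s5→1 e8→0 s9→1 s10→2 s10→3  — peak 3.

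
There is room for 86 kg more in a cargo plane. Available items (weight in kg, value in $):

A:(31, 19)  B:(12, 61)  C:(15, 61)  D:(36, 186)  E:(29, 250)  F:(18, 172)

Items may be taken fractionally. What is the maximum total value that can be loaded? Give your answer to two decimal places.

Greedy by value/weight ratio, highest first.
Ratios (sorted): F 9.56, E 8.62, D 5.17, B 5.08, C 4.07, A 0.61
take F (18 @ 172); take E (29 @ 250); take D (36 @ 186); take 3/12 of B → 15.25. Capacity used 86/86.
Total value = 623.25

623.25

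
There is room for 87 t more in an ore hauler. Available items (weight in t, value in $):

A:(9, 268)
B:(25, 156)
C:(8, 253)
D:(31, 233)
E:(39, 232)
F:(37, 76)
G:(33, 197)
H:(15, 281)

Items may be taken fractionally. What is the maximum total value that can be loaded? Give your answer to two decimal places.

1184.76

Ratios (sorted): C 31.62, A 29.78, H 18.73, D 7.52, B 6.24, G 5.97, E 5.95, F 2.05
take C (8 @ 253); take A (9 @ 268); take H (15 @ 281); take D (31 @ 233); take 24/25 of B → 149.76. Capacity used 87/87.
Total value = 1184.76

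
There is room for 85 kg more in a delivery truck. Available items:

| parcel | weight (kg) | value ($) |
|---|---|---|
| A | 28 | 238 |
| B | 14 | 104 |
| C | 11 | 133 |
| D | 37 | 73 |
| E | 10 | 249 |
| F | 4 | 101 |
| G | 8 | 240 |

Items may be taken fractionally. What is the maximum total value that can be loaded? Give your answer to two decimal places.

Greedy by value/weight ratio, highest first.
Order: G (240/8=30.00) > F (101/4=25.25) > E (249/10=24.90) > C (133/11=12.09) > A (238/28=8.50) > B (104/14=7.43) > D (73/37=1.97)
Fill: take G (8 @ 240) → take F (4 @ 101) → take E (10 @ 249) → take C (11 @ 133) → take A (28 @ 238) → take B (14 @ 104) → take 10/37 of D → 19.73; 85/85 used.
Total value = 1084.73

1084.73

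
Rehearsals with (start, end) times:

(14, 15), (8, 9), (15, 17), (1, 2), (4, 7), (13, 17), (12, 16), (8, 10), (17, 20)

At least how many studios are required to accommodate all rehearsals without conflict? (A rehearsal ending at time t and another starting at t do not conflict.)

starts: [1, 4, 8, 8, 12, 13, 14, 15, 17]
ends:   [2, 7, 9, 10, 15, 16, 17, 17, 20]
s1→1 e2→0 s4→1 e7→0 s8→1 s8→2 e9→1 e10→0 s12→1 s13→2 s14→3  — peak 3.

3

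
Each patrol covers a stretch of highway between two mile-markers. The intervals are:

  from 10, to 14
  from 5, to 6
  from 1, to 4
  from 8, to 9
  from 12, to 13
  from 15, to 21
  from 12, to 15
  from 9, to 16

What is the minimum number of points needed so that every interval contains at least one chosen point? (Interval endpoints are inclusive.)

Sorted: [1,4] [5,6] [8,9] [12,13] [10,14] [12,15] [9,16] [15,21]
{[1,4]} hit by 4; {[5,6]} hit by 6; {[8,9]} hit by 9; {[12,13],[10,14],[12,15],[9,16]} hit by 13; {[15,21]} hit by 21.
Points: 4, 6, 9, 13, 21 (5 total).

5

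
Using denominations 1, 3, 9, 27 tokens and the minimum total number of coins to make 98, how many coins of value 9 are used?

Greedy: take as many of the largest coin as possible, then repeat with the remainder.
98 = 3×27 + 1×9 + 2×3 + 2×1
Count of 9: 1

1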